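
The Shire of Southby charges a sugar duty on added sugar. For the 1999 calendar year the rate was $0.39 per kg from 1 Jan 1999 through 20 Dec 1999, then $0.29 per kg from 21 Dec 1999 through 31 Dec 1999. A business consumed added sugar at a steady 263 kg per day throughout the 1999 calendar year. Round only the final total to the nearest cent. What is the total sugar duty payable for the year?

$37,148.75

1 Jan – 20 Dec 1999: 354 days × 263 kg/day = 93,102 kg at $0.39/kg → $36,309.78
21 Dec – 31 Dec 1999: 11 days × 263 kg/day = 2,893 kg at $0.29/kg → $838.97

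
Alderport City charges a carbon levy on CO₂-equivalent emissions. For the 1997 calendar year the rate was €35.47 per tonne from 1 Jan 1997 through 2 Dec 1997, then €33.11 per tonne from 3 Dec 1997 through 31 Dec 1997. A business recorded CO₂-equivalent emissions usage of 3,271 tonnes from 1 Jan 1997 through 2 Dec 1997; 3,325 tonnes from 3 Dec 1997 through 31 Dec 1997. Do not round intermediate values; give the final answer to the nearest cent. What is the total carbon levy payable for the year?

€226113.12

1 Jan – 2 Dec 1997: 3,271 tonnes at €35.47/tonne → €116022.37
3 Dec – 31 Dec 1997: 3,325 tonnes at €33.11/tonne → €110090.75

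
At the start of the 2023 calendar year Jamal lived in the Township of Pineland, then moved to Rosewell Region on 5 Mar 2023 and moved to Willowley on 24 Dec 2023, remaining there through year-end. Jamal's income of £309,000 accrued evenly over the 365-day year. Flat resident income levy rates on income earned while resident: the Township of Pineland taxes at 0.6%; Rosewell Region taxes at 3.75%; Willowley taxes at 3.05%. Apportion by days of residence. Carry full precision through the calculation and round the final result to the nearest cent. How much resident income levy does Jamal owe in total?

The Township of Pineland, 1 Jan – 4 Mar 2023: 63 days → £309,000 × 0.6% × 63/365 = £320.0055
Rosewell Region, 5 Mar – 23 Dec 2023: 294 days → £309,000 × 3.75% × 294/365 = £9,333.4932
Willowley, 24 Dec – 31 Dec 2023: 8 days → £309,000 × 3.05% × 8/365 = £206.5644
Total = £9,860.0630

£9,860.06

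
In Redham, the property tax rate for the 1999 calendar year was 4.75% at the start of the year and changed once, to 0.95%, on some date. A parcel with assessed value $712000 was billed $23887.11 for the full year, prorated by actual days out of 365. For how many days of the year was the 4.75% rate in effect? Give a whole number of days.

Let d = days at the first rate; then 365 − d days at the second rate.
$712000 × [4.75%·d + 0.95%·(365−d)] / 365 = $23887.11
Solving gives d = 231, so the new rate took effect on 20 Aug 1999.

231 days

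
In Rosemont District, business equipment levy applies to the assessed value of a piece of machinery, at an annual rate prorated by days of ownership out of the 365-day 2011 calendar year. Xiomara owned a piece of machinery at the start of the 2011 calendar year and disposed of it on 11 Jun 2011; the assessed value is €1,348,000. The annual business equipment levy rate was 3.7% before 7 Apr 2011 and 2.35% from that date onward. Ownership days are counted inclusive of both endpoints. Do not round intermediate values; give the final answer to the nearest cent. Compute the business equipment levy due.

€18,846.15

1 Jan – 6 Apr 2011: 96 days at 3.7% → €1,348,000 × 3.7% × 96/365 = €13,118.0712
7 Apr – 11 Jun 2011: 66 days at 2.35% → €1,348,000 × 2.35% × 66/365 = €5,728.0767
Total = €18,846.1479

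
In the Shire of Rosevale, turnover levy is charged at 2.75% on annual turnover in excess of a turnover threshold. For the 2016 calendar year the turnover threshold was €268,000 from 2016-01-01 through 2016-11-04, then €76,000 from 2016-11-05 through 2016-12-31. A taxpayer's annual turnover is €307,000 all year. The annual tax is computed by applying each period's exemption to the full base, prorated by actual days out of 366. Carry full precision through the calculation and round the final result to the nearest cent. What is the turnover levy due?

2016-01-01 to 2016-11-04: 309 days, exemption €268,000 → (€307,000 − €268,000) × 2.75% × 309/366 = €905.4713
2016-11-05 to 2016-12-31: 57 days, exemption €76,000 → (€307,000 − €76,000) × 2.75% × 57/366 = €989.3238
Total = €1,894.7951

€1,894.80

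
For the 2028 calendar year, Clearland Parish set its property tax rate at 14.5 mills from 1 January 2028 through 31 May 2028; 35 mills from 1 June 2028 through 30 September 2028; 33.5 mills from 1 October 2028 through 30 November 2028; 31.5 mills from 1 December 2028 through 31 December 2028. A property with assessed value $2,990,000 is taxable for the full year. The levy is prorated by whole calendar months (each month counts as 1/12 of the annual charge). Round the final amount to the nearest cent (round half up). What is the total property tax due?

1 January – 31 May 2028: 5 months at 14.5 mills → $2,990,000 × 1.45% × 5/12 = $18,064.5833
1 June – 30 September 2028: 4 months at 35 mills → $2,990,000 × 3.5% × 4/12 = $34,883.3333
1 October – 30 November 2028: 2 months at 33.5 mills → $2,990,000 × 3.35% × 2/12 = $16,694.1667
1 December – 31 December 2028: 1 month at 31.5 mills → $2,990,000 × 3.15% × 1/12 = $7,848.7500
Total = $77,490.8333

$77,490.83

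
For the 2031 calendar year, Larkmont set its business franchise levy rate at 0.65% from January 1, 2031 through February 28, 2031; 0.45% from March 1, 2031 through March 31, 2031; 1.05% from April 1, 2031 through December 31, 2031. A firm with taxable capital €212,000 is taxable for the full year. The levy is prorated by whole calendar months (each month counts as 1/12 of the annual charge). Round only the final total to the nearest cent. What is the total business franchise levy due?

January 1 – February 28, 2031: 2 months at 0.65% → €212,000 × 0.65% × 2/12 = €229.6667
March 1 – March 31, 2031: 1 month at 0.45% → €212,000 × 0.45% × 1/12 = €79.5000
April 1 – December 31, 2031: 9 months at 1.05% → €212,000 × 1.05% × 9/12 = €1,669.5000
Total = €1,978.6667

€1,978.67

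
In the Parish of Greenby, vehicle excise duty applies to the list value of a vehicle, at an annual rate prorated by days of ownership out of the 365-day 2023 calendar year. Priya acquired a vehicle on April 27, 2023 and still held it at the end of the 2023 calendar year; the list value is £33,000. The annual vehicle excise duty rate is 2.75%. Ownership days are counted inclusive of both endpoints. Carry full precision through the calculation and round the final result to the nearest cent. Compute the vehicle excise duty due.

£619.09

Days held (April 27 – December 31, 2023): 249 out of 365
Tax = £33,000 × 2.75% × 249/365 = £619.0890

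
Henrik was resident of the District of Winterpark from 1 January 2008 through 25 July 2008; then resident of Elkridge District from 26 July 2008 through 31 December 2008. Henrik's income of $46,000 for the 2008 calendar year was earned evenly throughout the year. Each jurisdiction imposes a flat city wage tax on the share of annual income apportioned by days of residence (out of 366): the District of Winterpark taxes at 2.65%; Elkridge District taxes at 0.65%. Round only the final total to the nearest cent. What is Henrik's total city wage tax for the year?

The District of Winterpark, 1 January – 25 July 2008: 207 days → $46,000 × 2.65% × 207/366 = $689.4344
Elkridge District, 26 July – 31 December 2008: 159 days → $46,000 × 0.65% × 159/366 = $129.8934
Total = $819.3279

$819.33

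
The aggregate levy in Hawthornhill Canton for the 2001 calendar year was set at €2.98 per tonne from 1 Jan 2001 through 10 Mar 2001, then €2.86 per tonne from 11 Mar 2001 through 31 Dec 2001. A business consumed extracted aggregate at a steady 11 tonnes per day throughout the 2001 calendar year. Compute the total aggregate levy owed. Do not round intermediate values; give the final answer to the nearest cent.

€11,573.98

1 Jan – 10 Mar 2001: 69 days × 11 tonnes/day = 759 tonnes at €2.98/tonne → €2,261.82
11 Mar – 31 Dec 2001: 296 days × 11 tonnes/day = 3,256 tonnes at €2.86/tonne → €9,312.16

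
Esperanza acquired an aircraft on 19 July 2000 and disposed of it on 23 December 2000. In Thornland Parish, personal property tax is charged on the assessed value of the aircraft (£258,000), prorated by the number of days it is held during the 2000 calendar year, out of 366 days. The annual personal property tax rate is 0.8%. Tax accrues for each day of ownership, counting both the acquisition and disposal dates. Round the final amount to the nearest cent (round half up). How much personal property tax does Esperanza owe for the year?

Days held (19 July – 23 December 2000): 158 out of 366
Tax = £258,000 × 0.8% × 158/366 = £891.0164

£891.02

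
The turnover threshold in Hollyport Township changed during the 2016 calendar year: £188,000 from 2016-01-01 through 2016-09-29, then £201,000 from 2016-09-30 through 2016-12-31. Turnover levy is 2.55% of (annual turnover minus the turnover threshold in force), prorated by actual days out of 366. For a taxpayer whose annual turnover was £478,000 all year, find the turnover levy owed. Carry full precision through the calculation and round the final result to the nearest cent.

£7,310.77

2016-01-01 to 2016-09-29: 273 days, exemption £188,000 → (£478,000 − £188,000) × 2.55% × 273/366 = £5,515.9426
2016-09-30 to 2016-12-31: 93 days, exemption £201,000 → (£478,000 − £201,000) × 2.55% × 93/366 = £1,794.8238
Total = £7,310.7664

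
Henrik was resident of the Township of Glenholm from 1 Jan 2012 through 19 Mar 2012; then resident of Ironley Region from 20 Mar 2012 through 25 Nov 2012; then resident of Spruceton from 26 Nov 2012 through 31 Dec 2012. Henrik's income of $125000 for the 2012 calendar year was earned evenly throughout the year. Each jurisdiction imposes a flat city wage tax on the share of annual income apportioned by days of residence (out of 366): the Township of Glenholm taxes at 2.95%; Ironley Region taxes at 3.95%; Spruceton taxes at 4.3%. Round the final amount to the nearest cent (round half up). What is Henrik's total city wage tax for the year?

$4710.72

The Township of Glenholm, 1 Jan – 19 Mar 2012: 79 days → $125000 × 2.95% × 79/366 = $795.9358
Ironley Region, 20 Mar – 25 Nov 2012: 251 days → $125000 × 3.95% × 251/366 = $3386.0997
Spruceton, 26 Nov – 31 Dec 2012: 36 days → $125000 × 4.3% × 36/366 = $528.6885
Total = $4710.7240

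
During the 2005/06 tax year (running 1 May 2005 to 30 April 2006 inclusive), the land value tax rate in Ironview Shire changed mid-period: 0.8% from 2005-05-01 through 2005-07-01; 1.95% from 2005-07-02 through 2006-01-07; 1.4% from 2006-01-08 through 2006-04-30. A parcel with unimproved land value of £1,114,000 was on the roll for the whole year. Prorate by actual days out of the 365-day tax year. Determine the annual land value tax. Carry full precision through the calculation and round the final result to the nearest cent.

2005-05-01 to 2005-07-01: 62 days at 0.8% → £1,114,000 × 0.8% × 62/365 = £1,513.8192
2005-07-02 to 2006-01-07: 190 days at 1.95% → £1,114,000 × 1.95% × 190/365 = £11,307.8630
2006-01-08 to 2006-04-30: 113 days at 1.4% → £1,114,000 × 1.4% × 113/365 = £4,828.3507
Total = £17,650.0329

£17,650.03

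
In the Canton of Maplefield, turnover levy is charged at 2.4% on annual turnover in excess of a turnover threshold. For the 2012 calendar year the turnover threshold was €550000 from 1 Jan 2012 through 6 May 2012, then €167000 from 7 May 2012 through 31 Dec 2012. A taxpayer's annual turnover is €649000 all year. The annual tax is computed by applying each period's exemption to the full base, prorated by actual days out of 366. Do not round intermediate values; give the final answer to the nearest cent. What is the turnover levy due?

€8378.43

1 Jan – 6 May 2012: 127 days, exemption €550000 → (€649000 − €550000) × 2.4% × 127/366 = €824.4590
7 May – 31 Dec 2012: 239 days, exemption €167000 → (€649000 − €167000) × 2.4% × 239/366 = €7553.9672
Total = €8378.4262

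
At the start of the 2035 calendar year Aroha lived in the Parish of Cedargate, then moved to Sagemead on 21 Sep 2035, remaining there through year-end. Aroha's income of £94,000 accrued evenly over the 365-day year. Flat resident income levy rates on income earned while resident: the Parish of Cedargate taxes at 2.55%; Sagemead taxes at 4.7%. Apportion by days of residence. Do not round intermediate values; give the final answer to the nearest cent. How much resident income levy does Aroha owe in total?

The Parish of Cedargate, 1 Jan – 20 Sep 2035: 263 days → £94,000 × 2.55% × 263/365 = £1,727.1534
Sagemead, 21 Sep – 31 Dec 2035: 102 days → £94,000 × 4.7% × 102/365 = £1,234.6192
Total = £2,961.7726

£2,961.77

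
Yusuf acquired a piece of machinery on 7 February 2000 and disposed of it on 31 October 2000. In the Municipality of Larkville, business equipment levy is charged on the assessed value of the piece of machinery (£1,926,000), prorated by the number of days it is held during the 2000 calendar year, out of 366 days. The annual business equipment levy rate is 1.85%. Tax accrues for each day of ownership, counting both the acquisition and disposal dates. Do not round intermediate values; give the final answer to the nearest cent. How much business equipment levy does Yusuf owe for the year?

Days held (7 February – 31 October 2000): 268 out of 366
Tax = £1,926,000 × 1.85% × 268/366 = £26,090.4590

£26,090.46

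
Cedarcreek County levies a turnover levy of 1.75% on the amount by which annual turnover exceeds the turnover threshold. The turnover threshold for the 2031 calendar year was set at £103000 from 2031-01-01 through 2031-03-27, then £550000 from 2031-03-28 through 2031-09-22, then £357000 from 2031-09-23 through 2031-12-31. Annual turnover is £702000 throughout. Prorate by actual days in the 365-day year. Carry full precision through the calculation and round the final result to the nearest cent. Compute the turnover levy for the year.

2031-01-01 to 2031-03-27: 86 days, exemption £103000 → (£702000 − £103000) × 1.75% × 86/365 = £2469.8493
2031-03-28 to 2031-09-22: 179 days, exemption £550000 → (£702000 − £550000) × 1.75% × 179/365 = £1304.4932
2031-09-23 to 2031-12-31: 100 days, exemption £357000 → (£702000 − £357000) × 1.75% × 100/365 = £1654.1096
Total = £5428.4521

£5428.45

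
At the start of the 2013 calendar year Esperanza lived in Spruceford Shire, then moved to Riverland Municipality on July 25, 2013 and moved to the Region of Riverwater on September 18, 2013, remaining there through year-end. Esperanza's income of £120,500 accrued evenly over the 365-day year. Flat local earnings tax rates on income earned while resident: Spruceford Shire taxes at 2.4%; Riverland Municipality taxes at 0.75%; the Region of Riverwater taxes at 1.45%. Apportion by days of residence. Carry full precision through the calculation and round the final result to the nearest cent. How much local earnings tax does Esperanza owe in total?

£2,263.09

Spruceford Shire, January 1 – July 24, 2013: 205 days → £120,500 × 2.4% × 205/365 = £1,624.2740
Riverland Municipality, July 25 – September 17, 2013: 55 days → £120,500 × 0.75% × 55/365 = £136.1815
The Region of Riverwater, September 18 – December 31, 2013: 105 days → £120,500 × 1.45% × 105/365 = £502.6336
Total = £2,263.0890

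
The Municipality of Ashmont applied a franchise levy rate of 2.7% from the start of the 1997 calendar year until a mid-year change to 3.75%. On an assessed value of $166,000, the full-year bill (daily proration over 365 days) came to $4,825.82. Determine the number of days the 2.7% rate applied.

293 days

Let d = days at the first rate; then 365 − d days at the second rate.
$166,000 × [2.7%·d + 3.75%·(365−d)] / 365 = $4,825.82
Solving gives d = 293, so the new rate took effect on 21 Oct 1997.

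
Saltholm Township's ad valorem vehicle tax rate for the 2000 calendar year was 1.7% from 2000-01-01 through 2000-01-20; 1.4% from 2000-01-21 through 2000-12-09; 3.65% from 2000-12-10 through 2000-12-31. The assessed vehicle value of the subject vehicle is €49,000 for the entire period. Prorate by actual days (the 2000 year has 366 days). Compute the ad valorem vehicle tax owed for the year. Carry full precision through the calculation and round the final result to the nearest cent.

2000-01-01 to 2000-01-20: 20 days at 1.7% → €49,000 × 1.7% × 20/366 = €45.5191
2000-01-21 to 2000-12-09: 324 days at 1.4% → €49,000 × 1.4% × 324/366 = €607.2787
2000-12-10 to 2000-12-31: 22 days at 3.65% → €49,000 × 3.65% × 22/366 = €107.5055
Total = €760.3033

€760.30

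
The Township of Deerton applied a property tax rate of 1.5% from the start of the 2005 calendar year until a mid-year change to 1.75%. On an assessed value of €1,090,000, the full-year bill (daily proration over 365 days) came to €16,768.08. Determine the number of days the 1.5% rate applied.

Let d = days at the first rate; then 365 − d days at the second rate.
€1,090,000 × [1.5%·d + 1.75%·(365−d)] / 365 = €16,768.08
Solving gives d = 309, so the new rate took effect on November 6, 2005.

309 days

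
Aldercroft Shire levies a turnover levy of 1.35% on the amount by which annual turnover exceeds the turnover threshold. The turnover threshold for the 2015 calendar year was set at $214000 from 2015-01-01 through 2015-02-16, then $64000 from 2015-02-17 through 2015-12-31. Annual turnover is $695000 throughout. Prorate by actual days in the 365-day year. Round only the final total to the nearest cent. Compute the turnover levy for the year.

2015-01-01 to 2015-02-16: 47 days, exemption $214000 → ($695000 − $214000) × 1.35% × 47/365 = $836.1493
2015-02-17 to 2015-12-31: 318 days, exemption $64000 → ($695000 − $64000) × 1.35% × 318/365 = $7421.5973
Total = $8257.7466

$8257.75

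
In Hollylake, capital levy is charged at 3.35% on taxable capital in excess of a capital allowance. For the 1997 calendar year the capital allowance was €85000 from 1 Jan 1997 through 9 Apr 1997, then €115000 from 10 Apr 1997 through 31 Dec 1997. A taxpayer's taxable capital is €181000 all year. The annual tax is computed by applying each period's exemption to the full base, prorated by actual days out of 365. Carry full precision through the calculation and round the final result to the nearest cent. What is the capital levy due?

1 Jan – 9 Apr 1997: 99 days, exemption €85000 → (€181000 − €85000) × 3.35% × 99/365 = €872.2849
10 Apr – 31 Dec 1997: 266 days, exemption €115000 → (€181000 − €115000) × 3.35% × 266/365 = €1611.3041
Total = €2483.5890

€2483.59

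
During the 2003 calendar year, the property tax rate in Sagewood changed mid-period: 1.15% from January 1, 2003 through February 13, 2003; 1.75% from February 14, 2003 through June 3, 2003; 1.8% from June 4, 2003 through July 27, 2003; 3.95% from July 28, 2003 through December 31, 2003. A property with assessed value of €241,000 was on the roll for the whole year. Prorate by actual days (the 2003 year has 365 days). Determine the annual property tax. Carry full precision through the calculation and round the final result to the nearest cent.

January 1 – February 13, 2003: 44 days at 1.15% → €241,000 × 1.15% × 44/365 = €334.0986
February 14 – June 3, 2003: 110 days at 1.75% → €241,000 × 1.75% × 110/365 = €1,271.0274
June 4 – July 27, 2003: 54 days at 1.8% → €241,000 × 1.8% × 54/365 = €641.7863
July 28 – December 31, 2003: 157 days at 3.95% → €241,000 × 3.95% × 157/365 = €4,094.6890
Total = €6,341.6014

€6,341.60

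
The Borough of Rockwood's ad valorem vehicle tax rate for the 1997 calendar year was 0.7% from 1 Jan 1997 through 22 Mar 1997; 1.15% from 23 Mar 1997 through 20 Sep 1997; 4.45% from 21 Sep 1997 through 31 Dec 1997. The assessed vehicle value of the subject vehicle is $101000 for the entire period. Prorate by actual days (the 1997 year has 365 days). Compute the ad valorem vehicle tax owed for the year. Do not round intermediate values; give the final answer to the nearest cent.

$1992.05

1 Jan – 22 Mar 1997: 81 days at 0.7% → $101000 × 0.7% × 81/365 = $156.8959
23 Mar – 20 Sep 1997: 182 days at 1.15% → $101000 × 1.15% × 182/365 = $579.1589
21 Sep – 31 Dec 1997: 102 days at 4.45% → $101000 × 4.45% × 102/365 = $1255.9973
Total = $1992.0521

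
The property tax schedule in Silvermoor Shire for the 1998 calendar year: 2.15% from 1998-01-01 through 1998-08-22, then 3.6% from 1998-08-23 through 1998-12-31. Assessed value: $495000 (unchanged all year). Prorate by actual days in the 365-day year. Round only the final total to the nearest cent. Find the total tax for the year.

$13218.53

1998-01-01 to 1998-08-22: 234 days at 2.15% → $495000 × 2.15% × 234/365 = $6822.8630
1998-08-23 to 1998-12-31: 131 days at 3.6% → $495000 × 3.6% × 131/365 = $6395.6712
Total = $13218.5342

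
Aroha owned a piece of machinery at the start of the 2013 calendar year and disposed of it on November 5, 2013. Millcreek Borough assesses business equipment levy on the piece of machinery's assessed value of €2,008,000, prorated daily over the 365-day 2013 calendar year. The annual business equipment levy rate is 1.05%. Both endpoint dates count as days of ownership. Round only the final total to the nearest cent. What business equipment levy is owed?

Days held (January 1 – November 5, 2013): 309 out of 365
Tax = €2,008,000 × 1.05% × 309/365 = €17,849.1945

€17,849.19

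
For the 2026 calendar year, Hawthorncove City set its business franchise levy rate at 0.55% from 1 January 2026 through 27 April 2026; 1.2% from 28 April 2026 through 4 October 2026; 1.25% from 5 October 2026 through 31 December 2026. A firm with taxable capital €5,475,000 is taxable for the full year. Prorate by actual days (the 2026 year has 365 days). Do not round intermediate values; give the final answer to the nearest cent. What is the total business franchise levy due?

€54,952.50

1 January – 27 April 2026: 117 days at 0.55% → €5,475,000 × 0.55% × 117/365 = €9,652.5000
28 April – 4 October 2026: 160 days at 1.2% → €5,475,000 × 1.2% × 160/365 = €28,800.0000
5 October – 31 December 2026: 88 days at 1.25% → €5,475,000 × 1.25% × 88/365 = €16,500.0000
Total = €54,952.5000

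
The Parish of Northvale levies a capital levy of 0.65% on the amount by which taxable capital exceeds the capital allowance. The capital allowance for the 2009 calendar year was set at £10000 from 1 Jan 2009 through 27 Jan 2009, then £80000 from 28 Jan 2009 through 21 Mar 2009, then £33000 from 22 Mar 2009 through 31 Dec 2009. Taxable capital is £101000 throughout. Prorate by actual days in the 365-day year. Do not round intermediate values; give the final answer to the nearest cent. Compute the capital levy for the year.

£408.70

1 Jan – 27 Jan 2009: 27 days, exemption £10000 → (£101000 − £10000) × 0.65% × 27/365 = £43.7548
28 Jan – 21 Mar 2009: 53 days, exemption £80000 → (£101000 − £80000) × 0.65% × 53/365 = £19.8205
22 Mar – 31 Dec 2009: 285 days, exemption £33000 → (£101000 − £33000) × 0.65% × 285/365 = £345.1233
Total = £408.6986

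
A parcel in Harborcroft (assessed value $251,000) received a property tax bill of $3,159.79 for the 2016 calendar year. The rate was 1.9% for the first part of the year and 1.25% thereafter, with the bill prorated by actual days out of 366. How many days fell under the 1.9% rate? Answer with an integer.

Let d = days at the first rate; then 366 − d days at the second rate.
$251,000 × [1.9%·d + 1.25%·(366−d)] / 366 = $3,159.79
Solving gives d = 5, so the new rate took effect on 6 Jan 2016.

5 days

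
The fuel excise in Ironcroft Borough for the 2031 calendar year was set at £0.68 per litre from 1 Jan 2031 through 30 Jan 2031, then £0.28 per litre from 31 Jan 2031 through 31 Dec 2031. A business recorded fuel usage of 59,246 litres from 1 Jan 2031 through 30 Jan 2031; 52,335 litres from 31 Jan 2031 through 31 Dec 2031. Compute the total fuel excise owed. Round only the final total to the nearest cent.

1 Jan – 30 Jan 2031: 59,246 litres at £0.68/litre → £40,287.28
31 Jan – 31 Dec 2031: 52,335 litres at £0.28/litre → £14,653.80

£54,941.08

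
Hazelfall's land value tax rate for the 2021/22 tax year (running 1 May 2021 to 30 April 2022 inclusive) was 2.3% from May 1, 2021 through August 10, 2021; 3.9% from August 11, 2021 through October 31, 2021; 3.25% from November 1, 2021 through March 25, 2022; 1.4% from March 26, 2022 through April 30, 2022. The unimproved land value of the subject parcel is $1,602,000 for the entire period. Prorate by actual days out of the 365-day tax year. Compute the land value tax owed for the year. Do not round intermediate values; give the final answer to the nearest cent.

$47,228.28

May 1 – August 10, 2021: 102 days at 2.3% → $1,602,000 × 2.3% × 102/365 = $10,296.6904
August 11 – October 31, 2021: 82 days at 3.9% → $1,602,000 × 3.9% × 82/365 = $14,036.1534
November 1, 2021 – March 25, 2022: 145 days at 3.25% → $1,602,000 × 3.25% × 145/365 = $20,683.3562
March 26 – April 30, 2022: 36 days at 1.4% → $1,602,000 × 1.4% × 36/365 = $2,212.0767
Total = $47,228.2767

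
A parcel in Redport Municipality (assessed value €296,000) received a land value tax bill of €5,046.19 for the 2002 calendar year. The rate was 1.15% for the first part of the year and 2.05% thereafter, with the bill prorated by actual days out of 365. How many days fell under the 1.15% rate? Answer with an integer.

Let d = days at the first rate; then 365 − d days at the second rate.
€296,000 × [1.15%·d + 2.05%·(365−d)] / 365 = €5,046.19
Solving gives d = 140, so the new rate took effect on 21 May 2002.

140 days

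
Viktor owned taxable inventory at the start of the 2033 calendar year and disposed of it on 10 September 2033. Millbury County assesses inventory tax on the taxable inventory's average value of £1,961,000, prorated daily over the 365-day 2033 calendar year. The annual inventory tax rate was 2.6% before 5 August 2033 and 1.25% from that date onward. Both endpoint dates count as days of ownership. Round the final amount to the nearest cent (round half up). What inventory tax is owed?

£32,657.37

1 January – 4 August 2033: 216 days at 2.6% → £1,961,000 × 2.6% × 216/365 = £30,172.5370
5 August – 10 September 2033: 37 days at 1.25% → £1,961,000 × 1.25% × 37/365 = £2,484.8288
Total = £32,657.3658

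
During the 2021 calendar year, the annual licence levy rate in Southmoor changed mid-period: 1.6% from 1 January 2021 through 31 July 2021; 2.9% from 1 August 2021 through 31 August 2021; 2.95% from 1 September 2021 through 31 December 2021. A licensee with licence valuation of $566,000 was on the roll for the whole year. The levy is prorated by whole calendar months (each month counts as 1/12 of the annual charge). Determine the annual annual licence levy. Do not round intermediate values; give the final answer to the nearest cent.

1 January – 31 July 2021: 7 months at 1.6% → $566,000 × 1.6% × 7/12 = $5,282.6667
1 August – 31 August 2021: 1 month at 2.9% → $566,000 × 2.9% × 1/12 = $1,367.8333
1 September – 31 December 2021: 4 months at 2.95% → $566,000 × 2.95% × 4/12 = $5,565.6667
Total = $12,216.1667

$12,216.17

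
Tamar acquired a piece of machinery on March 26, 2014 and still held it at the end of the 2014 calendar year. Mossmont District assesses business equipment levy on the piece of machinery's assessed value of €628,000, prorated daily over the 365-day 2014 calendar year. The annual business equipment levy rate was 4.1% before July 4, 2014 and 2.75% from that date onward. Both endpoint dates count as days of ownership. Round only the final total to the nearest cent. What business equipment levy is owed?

€15,618.27

March 26 – July 3, 2014: 100 days at 4.1% → €628,000 × 4.1% × 100/365 = €7,054.2466
July 4 – December 31, 2014: 181 days at 2.75% → €628,000 × 2.75% × 181/365 = €8,564.0274
Total = €15,618.2740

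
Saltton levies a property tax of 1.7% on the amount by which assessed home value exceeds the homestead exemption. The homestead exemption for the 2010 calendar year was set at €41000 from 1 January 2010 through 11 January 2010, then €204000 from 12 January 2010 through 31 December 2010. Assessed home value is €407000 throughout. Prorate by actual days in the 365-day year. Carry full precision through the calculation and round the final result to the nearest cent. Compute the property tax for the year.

1 January – 11 January 2010: 11 days, exemption €41000 → (€407000 − €41000) × 1.7% × 11/365 = €187.5123
12 January – 31 December 2010: 354 days, exemption €204000 → (€407000 − €204000) × 1.7% × 354/365 = €3346.9973
Total = €3534.5096

€3534.51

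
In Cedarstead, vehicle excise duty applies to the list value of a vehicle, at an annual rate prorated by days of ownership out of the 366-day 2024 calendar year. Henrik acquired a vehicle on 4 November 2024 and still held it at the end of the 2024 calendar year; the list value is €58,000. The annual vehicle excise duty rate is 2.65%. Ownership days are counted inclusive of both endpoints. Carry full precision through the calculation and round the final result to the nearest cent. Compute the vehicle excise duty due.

Days held (4 November – 31 December 2024): 58 out of 366
Tax = €58,000 × 2.65% × 58/366 = €243.5683

€243.57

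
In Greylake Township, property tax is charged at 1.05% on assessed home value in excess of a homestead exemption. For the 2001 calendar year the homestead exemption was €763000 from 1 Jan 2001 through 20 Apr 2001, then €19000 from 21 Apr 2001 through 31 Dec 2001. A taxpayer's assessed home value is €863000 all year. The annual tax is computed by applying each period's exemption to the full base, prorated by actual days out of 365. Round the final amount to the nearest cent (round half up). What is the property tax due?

€6507.70

1 Jan – 20 Apr 2001: 110 days, exemption €763000 → (€863000 − €763000) × 1.05% × 110/365 = €316.4384
21 Apr – 31 Dec 2001: 255 days, exemption €19000 → (€863000 − €19000) × 1.05% × 255/365 = €6191.2603
Total = €6507.6986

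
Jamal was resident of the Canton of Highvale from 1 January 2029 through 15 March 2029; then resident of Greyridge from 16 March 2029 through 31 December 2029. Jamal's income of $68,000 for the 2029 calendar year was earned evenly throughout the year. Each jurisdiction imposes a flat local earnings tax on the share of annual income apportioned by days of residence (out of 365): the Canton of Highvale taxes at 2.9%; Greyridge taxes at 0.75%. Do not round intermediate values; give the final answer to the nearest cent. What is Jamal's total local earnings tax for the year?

$806.41

The Canton of Highvale, 1 January – 15 March 2029: 74 days → $68,000 × 2.9% × 74/365 = $399.8027
Greyridge, 16 March – 31 December 2029: 291 days → $68,000 × 0.75% × 291/365 = $406.6027
Total = $806.4055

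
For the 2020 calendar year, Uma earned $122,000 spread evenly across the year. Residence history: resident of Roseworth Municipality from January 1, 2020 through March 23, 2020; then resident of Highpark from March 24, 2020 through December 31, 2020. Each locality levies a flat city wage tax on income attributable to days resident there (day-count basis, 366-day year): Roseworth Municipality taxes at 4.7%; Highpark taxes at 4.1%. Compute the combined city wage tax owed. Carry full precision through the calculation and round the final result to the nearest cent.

$5,168.00

Roseworth Municipality, January 1 – March 23, 2020: 83 days → $122,000 × 4.7% × 83/366 = $1,300.3333
Highpark, March 24 – December 31, 2020: 283 days → $122,000 × 4.1% × 283/366 = $3,867.6667
Total = $5,168.0000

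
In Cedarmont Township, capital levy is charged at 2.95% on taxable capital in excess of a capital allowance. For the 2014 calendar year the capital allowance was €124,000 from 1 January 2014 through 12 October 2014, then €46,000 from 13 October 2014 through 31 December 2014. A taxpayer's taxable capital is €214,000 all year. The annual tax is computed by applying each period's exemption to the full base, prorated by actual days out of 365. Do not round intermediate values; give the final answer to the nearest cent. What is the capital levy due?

€3,159.33

1 January – 12 October 2014: 285 days, exemption €124,000 → (€214,000 − €124,000) × 2.95% × 285/365 = €2,073.0822
13 October – 31 December 2014: 80 days, exemption €46,000 → (€214,000 − €46,000) × 2.95% × 80/365 = €1,086.2466
Total = €3,159.3288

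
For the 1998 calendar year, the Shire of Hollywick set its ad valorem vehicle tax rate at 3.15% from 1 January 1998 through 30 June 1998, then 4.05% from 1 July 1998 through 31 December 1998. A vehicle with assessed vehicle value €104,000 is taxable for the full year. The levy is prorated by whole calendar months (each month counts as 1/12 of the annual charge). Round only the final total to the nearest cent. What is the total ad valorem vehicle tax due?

€3,744.00

1 January – 30 June 1998: 6 months at 3.15% → €104,000 × 3.15% × 6/12 = €1,638.0000
1 July – 31 December 1998: 6 months at 4.05% → €104,000 × 4.05% × 6/12 = €2,106.0000
Total = €3,744.0000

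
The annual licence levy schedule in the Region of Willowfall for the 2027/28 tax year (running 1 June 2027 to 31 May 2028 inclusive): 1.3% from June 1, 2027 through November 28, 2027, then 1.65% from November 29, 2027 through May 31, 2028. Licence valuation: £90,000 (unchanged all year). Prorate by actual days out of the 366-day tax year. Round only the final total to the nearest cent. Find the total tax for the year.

June 1 – November 28, 2027: 181 days at 1.3% → £90,000 × 1.3% × 181/366 = £578.6066
November 29, 2027 – May 31, 2028: 185 days at 1.65% → £90,000 × 1.65% × 185/366 = £750.6148
Total = £1,329.2213

£1,329.22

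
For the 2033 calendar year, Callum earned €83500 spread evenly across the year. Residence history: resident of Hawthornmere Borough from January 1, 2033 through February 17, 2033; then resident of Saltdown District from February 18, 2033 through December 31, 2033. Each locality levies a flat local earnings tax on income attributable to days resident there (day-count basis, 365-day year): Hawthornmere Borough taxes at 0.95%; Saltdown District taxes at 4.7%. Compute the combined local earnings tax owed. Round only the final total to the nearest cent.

€3512.72

Hawthornmere Borough, January 1 – February 17, 2033: 48 days → €83500 × 0.95% × 48/365 = €104.3178
Saltdown District, February 18 – December 31, 2033: 317 days → €83500 × 4.7% × 317/365 = €3408.4014
Total = €3512.7192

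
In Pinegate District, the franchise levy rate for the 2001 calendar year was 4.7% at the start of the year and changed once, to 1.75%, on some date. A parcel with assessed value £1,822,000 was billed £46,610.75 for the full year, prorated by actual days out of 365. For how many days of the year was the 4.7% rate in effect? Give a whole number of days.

100 days

Let d = days at the first rate; then 365 − d days at the second rate.
£1,822,000 × [4.7%·d + 1.75%·(365−d)] / 365 = £46,610.75
Solving gives d = 100, so the new rate took effect on 11 Apr 2001.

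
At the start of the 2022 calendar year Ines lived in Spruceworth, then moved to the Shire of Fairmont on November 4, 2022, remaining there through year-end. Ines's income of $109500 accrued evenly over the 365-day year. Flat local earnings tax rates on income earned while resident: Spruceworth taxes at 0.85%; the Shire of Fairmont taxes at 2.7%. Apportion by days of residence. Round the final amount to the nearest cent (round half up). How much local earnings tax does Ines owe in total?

Spruceworth, January 1 – November 3, 2022: 307 days → $109500 × 0.85% × 307/365 = $782.8500
The Shire of Fairmont, November 4 – December 31, 2022: 58 days → $109500 × 2.7% × 58/365 = $469.8000
Total = $1252.6500

$1252.65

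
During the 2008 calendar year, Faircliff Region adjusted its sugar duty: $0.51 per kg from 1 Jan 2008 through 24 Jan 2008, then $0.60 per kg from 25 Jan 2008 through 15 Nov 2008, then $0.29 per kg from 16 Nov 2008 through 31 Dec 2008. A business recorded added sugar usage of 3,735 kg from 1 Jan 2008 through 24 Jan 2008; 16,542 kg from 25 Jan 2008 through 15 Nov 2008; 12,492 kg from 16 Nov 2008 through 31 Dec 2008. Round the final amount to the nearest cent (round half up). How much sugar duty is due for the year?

$15452.73

1 Jan – 24 Jan 2008: 3,735 kg at $0.51/kg → $1904.85
25 Jan – 15 Nov 2008: 16,542 kg at $0.60/kg → $9925.20
16 Nov – 31 Dec 2008: 12,492 kg at $0.29/kg → $3622.68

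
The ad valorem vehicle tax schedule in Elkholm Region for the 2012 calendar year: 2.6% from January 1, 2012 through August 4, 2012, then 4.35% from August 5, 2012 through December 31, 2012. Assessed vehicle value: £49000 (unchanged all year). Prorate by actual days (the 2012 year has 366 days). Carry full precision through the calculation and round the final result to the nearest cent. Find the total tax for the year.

January 1 – August 4, 2012: 217 days at 2.6% → £49000 × 2.6% × 217/366 = £755.3497
August 5 – December 31, 2012: 149 days at 4.35% → £49000 × 4.35% × 149/366 = £867.7418
Total = £1623.0915

£1623.09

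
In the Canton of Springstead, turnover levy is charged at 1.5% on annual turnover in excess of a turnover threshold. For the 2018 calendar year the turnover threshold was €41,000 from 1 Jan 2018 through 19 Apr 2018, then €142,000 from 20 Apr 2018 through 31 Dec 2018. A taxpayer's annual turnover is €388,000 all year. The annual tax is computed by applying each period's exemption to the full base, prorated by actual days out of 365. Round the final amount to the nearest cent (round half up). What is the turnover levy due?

1 Jan – 19 Apr 2018: 109 days, exemption €41,000 → (€388,000 − €41,000) × 1.5% × 109/365 = €1,554.3699
20 Apr – 31 Dec 2018: 256 days, exemption €142,000 → (€388,000 − €142,000) × 1.5% × 256/365 = €2,588.0548
Total = €4,142.4247

€4,142.42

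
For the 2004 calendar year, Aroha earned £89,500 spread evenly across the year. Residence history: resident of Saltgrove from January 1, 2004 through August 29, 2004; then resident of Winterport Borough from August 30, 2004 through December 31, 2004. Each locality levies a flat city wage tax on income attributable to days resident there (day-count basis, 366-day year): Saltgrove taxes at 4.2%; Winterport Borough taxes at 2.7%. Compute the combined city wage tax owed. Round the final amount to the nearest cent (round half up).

Saltgrove, January 1 – August 29, 2004: 242 days → £89,500 × 4.2% × 242/366 = £2,485.4590
Winterport Borough, August 30 – December 31, 2004: 124 days → £89,500 × 2.7% × 124/366 = £818.7049
Total = £3,304.1639

£3,304.16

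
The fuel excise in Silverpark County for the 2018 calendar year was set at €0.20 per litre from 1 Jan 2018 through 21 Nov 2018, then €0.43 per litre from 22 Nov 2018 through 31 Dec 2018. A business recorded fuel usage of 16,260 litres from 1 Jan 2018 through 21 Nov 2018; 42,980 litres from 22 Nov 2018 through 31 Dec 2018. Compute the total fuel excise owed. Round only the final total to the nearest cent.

1 Jan – 21 Nov 2018: 16,260 litres at €0.20/litre → €3,252.00
22 Nov – 31 Dec 2018: 42,980 litres at €0.43/litre → €18,481.40

€21,733.40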